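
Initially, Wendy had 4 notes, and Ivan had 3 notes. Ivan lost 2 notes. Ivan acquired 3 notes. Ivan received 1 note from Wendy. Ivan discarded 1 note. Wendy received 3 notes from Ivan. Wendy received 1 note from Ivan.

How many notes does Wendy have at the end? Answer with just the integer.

Answer: 7

Derivation:
Tracking counts step by step:
Start: Wendy=4, Ivan=3
Event 1 (Ivan -2): Ivan: 3 -> 1. State: Wendy=4, Ivan=1
Event 2 (Ivan +3): Ivan: 1 -> 4. State: Wendy=4, Ivan=4
Event 3 (Wendy -> Ivan, 1): Wendy: 4 -> 3, Ivan: 4 -> 5. State: Wendy=3, Ivan=5
Event 4 (Ivan -1): Ivan: 5 -> 4. State: Wendy=3, Ivan=4
Event 5 (Ivan -> Wendy, 3): Ivan: 4 -> 1, Wendy: 3 -> 6. State: Wendy=6, Ivan=1
Event 6 (Ivan -> Wendy, 1): Ivan: 1 -> 0, Wendy: 6 -> 7. State: Wendy=7, Ivan=0

Wendy's final count: 7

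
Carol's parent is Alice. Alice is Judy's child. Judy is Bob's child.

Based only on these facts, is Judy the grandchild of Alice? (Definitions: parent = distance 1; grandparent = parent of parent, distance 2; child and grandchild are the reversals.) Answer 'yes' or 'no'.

Answer: no

Derivation:
Reconstructing the parent chain from the given facts:
  Bob -> Judy -> Alice -> Carol
(each arrow means 'parent of the next')
Positions in the chain (0 = top):
  position of Bob: 0
  position of Judy: 1
  position of Alice: 2
  position of Carol: 3

Judy is at position 1, Alice is at position 2; signed distance (j - i) = 1.
'grandchild' requires j - i = -2. Actual distance is 1, so the relation does NOT hold.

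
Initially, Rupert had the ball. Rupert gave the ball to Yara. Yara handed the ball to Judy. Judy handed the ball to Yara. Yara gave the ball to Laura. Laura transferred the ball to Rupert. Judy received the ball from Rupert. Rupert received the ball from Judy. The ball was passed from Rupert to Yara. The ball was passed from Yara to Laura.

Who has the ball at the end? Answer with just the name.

Tracking the ball through each event:
Start: Rupert has the ball.
After event 1: Yara has the ball.
After event 2: Judy has the ball.
After event 3: Yara has the ball.
After event 4: Laura has the ball.
After event 5: Rupert has the ball.
After event 6: Judy has the ball.
After event 7: Rupert has the ball.
After event 8: Yara has the ball.
After event 9: Laura has the ball.

Answer: Laura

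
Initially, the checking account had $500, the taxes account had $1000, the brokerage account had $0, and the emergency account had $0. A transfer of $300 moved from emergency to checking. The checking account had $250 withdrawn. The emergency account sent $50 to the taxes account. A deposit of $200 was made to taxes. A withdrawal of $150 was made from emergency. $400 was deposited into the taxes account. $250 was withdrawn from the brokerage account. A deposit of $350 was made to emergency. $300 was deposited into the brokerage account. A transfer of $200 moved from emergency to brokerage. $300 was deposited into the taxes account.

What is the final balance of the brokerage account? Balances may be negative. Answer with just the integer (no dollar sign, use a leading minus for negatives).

Tracking account balances step by step:
Start: checking=500, taxes=1000, brokerage=0, emergency=0
Event 1 (transfer 300 emergency -> checking): emergency: 0 - 300 = -300, checking: 500 + 300 = 800. Balances: checking=800, taxes=1000, brokerage=0, emergency=-300
Event 2 (withdraw 250 from checking): checking: 800 - 250 = 550. Balances: checking=550, taxes=1000, brokerage=0, emergency=-300
Event 3 (transfer 50 emergency -> taxes): emergency: -300 - 50 = -350, taxes: 1000 + 50 = 1050. Balances: checking=550, taxes=1050, brokerage=0, emergency=-350
Event 4 (deposit 200 to taxes): taxes: 1050 + 200 = 1250. Balances: checking=550, taxes=1250, brokerage=0, emergency=-350
Event 5 (withdraw 150 from emergency): emergency: -350 - 150 = -500. Balances: checking=550, taxes=1250, brokerage=0, emergency=-500
Event 6 (deposit 400 to taxes): taxes: 1250 + 400 = 1650. Balances: checking=550, taxes=1650, brokerage=0, emergency=-500
Event 7 (withdraw 250 from brokerage): brokerage: 0 - 250 = -250. Balances: checking=550, taxes=1650, brokerage=-250, emergency=-500
Event 8 (deposit 350 to emergency): emergency: -500 + 350 = -150. Balances: checking=550, taxes=1650, brokerage=-250, emergency=-150
Event 9 (deposit 300 to brokerage): brokerage: -250 + 300 = 50. Balances: checking=550, taxes=1650, brokerage=50, emergency=-150
Event 10 (transfer 200 emergency -> brokerage): emergency: -150 - 200 = -350, brokerage: 50 + 200 = 250. Balances: checking=550, taxes=1650, brokerage=250, emergency=-350
Event 11 (deposit 300 to taxes): taxes: 1650 + 300 = 1950. Balances: checking=550, taxes=1950, brokerage=250, emergency=-350

Final balance of brokerage: 250

Answer: 250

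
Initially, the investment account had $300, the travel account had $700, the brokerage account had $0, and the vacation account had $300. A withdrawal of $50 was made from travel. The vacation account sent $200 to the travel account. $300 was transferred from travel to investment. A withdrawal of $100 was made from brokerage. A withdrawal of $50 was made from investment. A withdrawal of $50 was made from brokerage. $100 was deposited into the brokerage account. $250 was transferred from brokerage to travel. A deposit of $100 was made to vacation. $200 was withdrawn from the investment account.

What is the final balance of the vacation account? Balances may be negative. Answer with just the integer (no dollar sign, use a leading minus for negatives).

Tracking account balances step by step:
Start: investment=300, travel=700, brokerage=0, vacation=300
Event 1 (withdraw 50 from travel): travel: 700 - 50 = 650. Balances: investment=300, travel=650, brokerage=0, vacation=300
Event 2 (transfer 200 vacation -> travel): vacation: 300 - 200 = 100, travel: 650 + 200 = 850. Balances: investment=300, travel=850, brokerage=0, vacation=100
Event 3 (transfer 300 travel -> investment): travel: 850 - 300 = 550, investment: 300 + 300 = 600. Balances: investment=600, travel=550, brokerage=0, vacation=100
Event 4 (withdraw 100 from brokerage): brokerage: 0 - 100 = -100. Balances: investment=600, travel=550, brokerage=-100, vacation=100
Event 5 (withdraw 50 from investment): investment: 600 - 50 = 550. Balances: investment=550, travel=550, brokerage=-100, vacation=100
Event 6 (withdraw 50 from brokerage): brokerage: -100 - 50 = -150. Balances: investment=550, travel=550, brokerage=-150, vacation=100
Event 7 (deposit 100 to brokerage): brokerage: -150 + 100 = -50. Balances: investment=550, travel=550, brokerage=-50, vacation=100
Event 8 (transfer 250 brokerage -> travel): brokerage: -50 - 250 = -300, travel: 550 + 250 = 800. Balances: investment=550, travel=800, brokerage=-300, vacation=100
Event 9 (deposit 100 to vacation): vacation: 100 + 100 = 200. Balances: investment=550, travel=800, brokerage=-300, vacation=200
Event 10 (withdraw 200 from investment): investment: 550 - 200 = 350. Balances: investment=350, travel=800, brokerage=-300, vacation=200

Final balance of vacation: 200

Answer: 200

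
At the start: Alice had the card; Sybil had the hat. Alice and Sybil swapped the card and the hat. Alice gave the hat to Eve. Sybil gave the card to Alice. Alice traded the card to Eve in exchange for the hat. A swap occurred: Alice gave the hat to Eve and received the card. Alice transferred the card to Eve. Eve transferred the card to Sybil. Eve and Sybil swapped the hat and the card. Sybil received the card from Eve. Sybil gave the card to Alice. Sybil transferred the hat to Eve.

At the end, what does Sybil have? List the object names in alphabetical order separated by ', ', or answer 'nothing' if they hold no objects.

Tracking all object holders:
Start: card:Alice, hat:Sybil
Event 1 (swap card<->hat: now card:Sybil, hat:Alice). State: card:Sybil, hat:Alice
Event 2 (give hat: Alice -> Eve). State: card:Sybil, hat:Eve
Event 3 (give card: Sybil -> Alice). State: card:Alice, hat:Eve
Event 4 (swap card<->hat: now card:Eve, hat:Alice). State: card:Eve, hat:Alice
Event 5 (swap hat<->card: now hat:Eve, card:Alice). State: card:Alice, hat:Eve
Event 6 (give card: Alice -> Eve). State: card:Eve, hat:Eve
Event 7 (give card: Eve -> Sybil). State: card:Sybil, hat:Eve
Event 8 (swap hat<->card: now hat:Sybil, card:Eve). State: card:Eve, hat:Sybil
Event 9 (give card: Eve -> Sybil). State: card:Sybil, hat:Sybil
Event 10 (give card: Sybil -> Alice). State: card:Alice, hat:Sybil
Event 11 (give hat: Sybil -> Eve). State: card:Alice, hat:Eve

Final state: card:Alice, hat:Eve
Sybil holds: (nothing).

Answer: nothing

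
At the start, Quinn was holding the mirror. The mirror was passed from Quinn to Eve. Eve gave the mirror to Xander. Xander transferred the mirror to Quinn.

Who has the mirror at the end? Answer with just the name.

Tracking the mirror through each event:
Start: Quinn has the mirror.
After event 1: Eve has the mirror.
After event 2: Xander has the mirror.
After event 3: Quinn has the mirror.

Answer: Quinn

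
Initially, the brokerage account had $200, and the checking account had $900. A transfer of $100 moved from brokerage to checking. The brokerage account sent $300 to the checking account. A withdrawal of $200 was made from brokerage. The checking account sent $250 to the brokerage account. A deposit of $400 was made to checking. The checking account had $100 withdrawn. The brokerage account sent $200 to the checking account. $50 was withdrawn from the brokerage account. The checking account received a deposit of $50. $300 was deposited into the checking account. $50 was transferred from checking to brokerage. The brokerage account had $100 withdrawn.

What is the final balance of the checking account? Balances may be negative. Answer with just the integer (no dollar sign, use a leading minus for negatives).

Tracking account balances step by step:
Start: brokerage=200, checking=900
Event 1 (transfer 100 brokerage -> checking): brokerage: 200 - 100 = 100, checking: 900 + 100 = 1000. Balances: brokerage=100, checking=1000
Event 2 (transfer 300 brokerage -> checking): brokerage: 100 - 300 = -200, checking: 1000 + 300 = 1300. Balances: brokerage=-200, checking=1300
Event 3 (withdraw 200 from brokerage): brokerage: -200 - 200 = -400. Balances: brokerage=-400, checking=1300
Event 4 (transfer 250 checking -> brokerage): checking: 1300 - 250 = 1050, brokerage: -400 + 250 = -150. Balances: brokerage=-150, checking=1050
Event 5 (deposit 400 to checking): checking: 1050 + 400 = 1450. Balances: brokerage=-150, checking=1450
Event 6 (withdraw 100 from checking): checking: 1450 - 100 = 1350. Balances: brokerage=-150, checking=1350
Event 7 (transfer 200 brokerage -> checking): brokerage: -150 - 200 = -350, checking: 1350 + 200 = 1550. Balances: brokerage=-350, checking=1550
Event 8 (withdraw 50 from brokerage): brokerage: -350 - 50 = -400. Balances: brokerage=-400, checking=1550
Event 9 (deposit 50 to checking): checking: 1550 + 50 = 1600. Balances: brokerage=-400, checking=1600
Event 10 (deposit 300 to checking): checking: 1600 + 300 = 1900. Balances: brokerage=-400, checking=1900
Event 11 (transfer 50 checking -> brokerage): checking: 1900 - 50 = 1850, brokerage: -400 + 50 = -350. Balances: brokerage=-350, checking=1850
Event 12 (withdraw 100 from brokerage): brokerage: -350 - 100 = -450. Balances: brokerage=-450, checking=1850

Final balance of checking: 1850

Answer: 1850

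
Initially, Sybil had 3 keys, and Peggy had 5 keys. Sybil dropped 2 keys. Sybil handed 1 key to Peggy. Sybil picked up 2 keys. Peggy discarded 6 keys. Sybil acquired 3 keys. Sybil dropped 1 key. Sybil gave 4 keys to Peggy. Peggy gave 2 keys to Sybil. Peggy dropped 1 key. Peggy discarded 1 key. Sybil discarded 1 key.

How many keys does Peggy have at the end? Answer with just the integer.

Tracking counts step by step:
Start: Sybil=3, Peggy=5
Event 1 (Sybil -2): Sybil: 3 -> 1. State: Sybil=1, Peggy=5
Event 2 (Sybil -> Peggy, 1): Sybil: 1 -> 0, Peggy: 5 -> 6. State: Sybil=0, Peggy=6
Event 3 (Sybil +2): Sybil: 0 -> 2. State: Sybil=2, Peggy=6
Event 4 (Peggy -6): Peggy: 6 -> 0. State: Sybil=2, Peggy=0
Event 5 (Sybil +3): Sybil: 2 -> 5. State: Sybil=5, Peggy=0
Event 6 (Sybil -1): Sybil: 5 -> 4. State: Sybil=4, Peggy=0
Event 7 (Sybil -> Peggy, 4): Sybil: 4 -> 0, Peggy: 0 -> 4. State: Sybil=0, Peggy=4
Event 8 (Peggy -> Sybil, 2): Peggy: 4 -> 2, Sybil: 0 -> 2. State: Sybil=2, Peggy=2
Event 9 (Peggy -1): Peggy: 2 -> 1. State: Sybil=2, Peggy=1
Event 10 (Peggy -1): Peggy: 1 -> 0. State: Sybil=2, Peggy=0
Event 11 (Sybil -1): Sybil: 2 -> 1. State: Sybil=1, Peggy=0

Peggy's final count: 0

Answer: 0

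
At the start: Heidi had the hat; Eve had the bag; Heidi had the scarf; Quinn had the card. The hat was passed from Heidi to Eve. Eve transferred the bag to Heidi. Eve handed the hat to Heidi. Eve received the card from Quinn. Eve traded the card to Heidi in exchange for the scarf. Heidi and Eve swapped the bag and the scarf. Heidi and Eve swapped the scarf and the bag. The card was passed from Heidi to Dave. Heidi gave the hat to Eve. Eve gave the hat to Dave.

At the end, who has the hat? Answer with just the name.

Tracking all object holders:
Start: hat:Heidi, bag:Eve, scarf:Heidi, card:Quinn
Event 1 (give hat: Heidi -> Eve). State: hat:Eve, bag:Eve, scarf:Heidi, card:Quinn
Event 2 (give bag: Eve -> Heidi). State: hat:Eve, bag:Heidi, scarf:Heidi, card:Quinn
Event 3 (give hat: Eve -> Heidi). State: hat:Heidi, bag:Heidi, scarf:Heidi, card:Quinn
Event 4 (give card: Quinn -> Eve). State: hat:Heidi, bag:Heidi, scarf:Heidi, card:Eve
Event 5 (swap card<->scarf: now card:Heidi, scarf:Eve). State: hat:Heidi, bag:Heidi, scarf:Eve, card:Heidi
Event 6 (swap bag<->scarf: now bag:Eve, scarf:Heidi). State: hat:Heidi, bag:Eve, scarf:Heidi, card:Heidi
Event 7 (swap scarf<->bag: now scarf:Eve, bag:Heidi). State: hat:Heidi, bag:Heidi, scarf:Eve, card:Heidi
Event 8 (give card: Heidi -> Dave). State: hat:Heidi, bag:Heidi, scarf:Eve, card:Dave
Event 9 (give hat: Heidi -> Eve). State: hat:Eve, bag:Heidi, scarf:Eve, card:Dave
Event 10 (give hat: Eve -> Dave). State: hat:Dave, bag:Heidi, scarf:Eve, card:Dave

Final state: hat:Dave, bag:Heidi, scarf:Eve, card:Dave
The hat is held by Dave.

Answer: Dave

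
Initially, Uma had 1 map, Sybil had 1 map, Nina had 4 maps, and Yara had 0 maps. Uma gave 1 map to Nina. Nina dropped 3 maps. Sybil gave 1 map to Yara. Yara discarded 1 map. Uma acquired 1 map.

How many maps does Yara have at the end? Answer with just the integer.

Tracking counts step by step:
Start: Uma=1, Sybil=1, Nina=4, Yara=0
Event 1 (Uma -> Nina, 1): Uma: 1 -> 0, Nina: 4 -> 5. State: Uma=0, Sybil=1, Nina=5, Yara=0
Event 2 (Nina -3): Nina: 5 -> 2. State: Uma=0, Sybil=1, Nina=2, Yara=0
Event 3 (Sybil -> Yara, 1): Sybil: 1 -> 0, Yara: 0 -> 1. State: Uma=0, Sybil=0, Nina=2, Yara=1
Event 4 (Yara -1): Yara: 1 -> 0. State: Uma=0, Sybil=0, Nina=2, Yara=0
Event 5 (Uma +1): Uma: 0 -> 1. State: Uma=1, Sybil=0, Nina=2, Yara=0

Yara's final count: 0

Answer: 0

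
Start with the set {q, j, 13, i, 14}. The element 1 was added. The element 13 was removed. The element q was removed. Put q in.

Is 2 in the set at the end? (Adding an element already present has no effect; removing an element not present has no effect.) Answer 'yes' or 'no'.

Answer: no

Derivation:
Tracking the set through each operation:
Start: {13, 14, i, j, q}
Event 1 (add 1): added. Set: {1, 13, 14, i, j, q}
Event 2 (remove 13): removed. Set: {1, 14, i, j, q}
Event 3 (remove q): removed. Set: {1, 14, i, j}
Event 4 (add q): added. Set: {1, 14, i, j, q}

Final set: {1, 14, i, j, q} (size 5)
2 is NOT in the final set.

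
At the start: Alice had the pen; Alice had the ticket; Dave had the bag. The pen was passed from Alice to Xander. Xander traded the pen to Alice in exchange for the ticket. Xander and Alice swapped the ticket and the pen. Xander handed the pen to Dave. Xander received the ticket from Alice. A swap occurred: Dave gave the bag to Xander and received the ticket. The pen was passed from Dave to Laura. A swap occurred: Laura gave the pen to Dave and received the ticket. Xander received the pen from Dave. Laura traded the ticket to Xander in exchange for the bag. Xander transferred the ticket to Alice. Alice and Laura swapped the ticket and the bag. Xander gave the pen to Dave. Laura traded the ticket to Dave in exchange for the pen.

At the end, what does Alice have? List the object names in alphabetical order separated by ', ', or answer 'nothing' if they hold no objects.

Tracking all object holders:
Start: pen:Alice, ticket:Alice, bag:Dave
Event 1 (give pen: Alice -> Xander). State: pen:Xander, ticket:Alice, bag:Dave
Event 2 (swap pen<->ticket: now pen:Alice, ticket:Xander). State: pen:Alice, ticket:Xander, bag:Dave
Event 3 (swap ticket<->pen: now ticket:Alice, pen:Xander). State: pen:Xander, ticket:Alice, bag:Dave
Event 4 (give pen: Xander -> Dave). State: pen:Dave, ticket:Alice, bag:Dave
Event 5 (give ticket: Alice -> Xander). State: pen:Dave, ticket:Xander, bag:Dave
Event 6 (swap bag<->ticket: now bag:Xander, ticket:Dave). State: pen:Dave, ticket:Dave, bag:Xander
Event 7 (give pen: Dave -> Laura). State: pen:Laura, ticket:Dave, bag:Xander
Event 8 (swap pen<->ticket: now pen:Dave, ticket:Laura). State: pen:Dave, ticket:Laura, bag:Xander
Event 9 (give pen: Dave -> Xander). State: pen:Xander, ticket:Laura, bag:Xander
Event 10 (swap ticket<->bag: now ticket:Xander, bag:Laura). State: pen:Xander, ticket:Xander, bag:Laura
Event 11 (give ticket: Xander -> Alice). State: pen:Xander, ticket:Alice, bag:Laura
Event 12 (swap ticket<->bag: now ticket:Laura, bag:Alice). State: pen:Xander, ticket:Laura, bag:Alice
Event 13 (give pen: Xander -> Dave). State: pen:Dave, ticket:Laura, bag:Alice
Event 14 (swap ticket<->pen: now ticket:Dave, pen:Laura). State: pen:Laura, ticket:Dave, bag:Alice

Final state: pen:Laura, ticket:Dave, bag:Alice
Alice holds: bag.

Answer: bag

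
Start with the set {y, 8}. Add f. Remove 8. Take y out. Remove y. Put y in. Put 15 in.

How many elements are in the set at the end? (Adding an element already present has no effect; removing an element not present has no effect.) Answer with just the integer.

Tracking the set through each operation:
Start: {8, y}
Event 1 (add f): added. Set: {8, f, y}
Event 2 (remove 8): removed. Set: {f, y}
Event 3 (remove y): removed. Set: {f}
Event 4 (remove y): not present, no change. Set: {f}
Event 5 (add y): added. Set: {f, y}
Event 6 (add 15): added. Set: {15, f, y}

Final set: {15, f, y} (size 3)

Answer: 3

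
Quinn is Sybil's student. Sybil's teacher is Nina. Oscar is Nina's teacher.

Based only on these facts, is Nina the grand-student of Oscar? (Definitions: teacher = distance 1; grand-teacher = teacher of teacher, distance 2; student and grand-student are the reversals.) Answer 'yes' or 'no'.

Answer: no

Derivation:
Reconstructing the teacher chain from the given facts:
  Oscar -> Nina -> Sybil -> Quinn
(each arrow means 'teacher of the next')
Positions in the chain (0 = top):
  position of Oscar: 0
  position of Nina: 1
  position of Sybil: 2
  position of Quinn: 3

Nina is at position 1, Oscar is at position 0; signed distance (j - i) = -1.
'grand-student' requires j - i = -2. Actual distance is -1, so the relation does NOT hold.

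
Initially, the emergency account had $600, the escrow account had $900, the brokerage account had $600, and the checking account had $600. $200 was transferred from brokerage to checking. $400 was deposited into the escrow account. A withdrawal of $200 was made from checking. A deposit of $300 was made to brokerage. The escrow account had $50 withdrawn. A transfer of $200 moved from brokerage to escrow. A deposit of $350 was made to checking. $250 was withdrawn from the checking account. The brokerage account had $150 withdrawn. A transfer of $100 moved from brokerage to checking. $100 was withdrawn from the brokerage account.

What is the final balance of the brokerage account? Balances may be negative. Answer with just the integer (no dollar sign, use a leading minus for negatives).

Answer: 150

Derivation:
Tracking account balances step by step:
Start: emergency=600, escrow=900, brokerage=600, checking=600
Event 1 (transfer 200 brokerage -> checking): brokerage: 600 - 200 = 400, checking: 600 + 200 = 800. Balances: emergency=600, escrow=900, brokerage=400, checking=800
Event 2 (deposit 400 to escrow): escrow: 900 + 400 = 1300. Balances: emergency=600, escrow=1300, brokerage=400, checking=800
Event 3 (withdraw 200 from checking): checking: 800 - 200 = 600. Balances: emergency=600, escrow=1300, brokerage=400, checking=600
Event 4 (deposit 300 to brokerage): brokerage: 400 + 300 = 700. Balances: emergency=600, escrow=1300, brokerage=700, checking=600
Event 5 (withdraw 50 from escrow): escrow: 1300 - 50 = 1250. Balances: emergency=600, escrow=1250, brokerage=700, checking=600
Event 6 (transfer 200 brokerage -> escrow): brokerage: 700 - 200 = 500, escrow: 1250 + 200 = 1450. Balances: emergency=600, escrow=1450, brokerage=500, checking=600
Event 7 (deposit 350 to checking): checking: 600 + 350 = 950. Balances: emergency=600, escrow=1450, brokerage=500, checking=950
Event 8 (withdraw 250 from checking): checking: 950 - 250 = 700. Balances: emergency=600, escrow=1450, brokerage=500, checking=700
Event 9 (withdraw 150 from brokerage): brokerage: 500 - 150 = 350. Balances: emergency=600, escrow=1450, brokerage=350, checking=700
Event 10 (transfer 100 brokerage -> checking): brokerage: 350 - 100 = 250, checking: 700 + 100 = 800. Balances: emergency=600, escrow=1450, brokerage=250, checking=800
Event 11 (withdraw 100 from brokerage): brokerage: 250 - 100 = 150. Balances: emergency=600, escrow=1450, brokerage=150, checking=800

Final balance of brokerage: 150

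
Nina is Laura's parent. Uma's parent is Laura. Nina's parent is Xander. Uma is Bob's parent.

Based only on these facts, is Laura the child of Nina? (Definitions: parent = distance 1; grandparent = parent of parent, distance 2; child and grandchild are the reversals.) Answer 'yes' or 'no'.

Answer: yes

Derivation:
Reconstructing the parent chain from the given facts:
  Xander -> Nina -> Laura -> Uma -> Bob
(each arrow means 'parent of the next')
Positions in the chain (0 = top):
  position of Xander: 0
  position of Nina: 1
  position of Laura: 2
  position of Uma: 3
  position of Bob: 4

Laura is at position 2, Nina is at position 1; signed distance (j - i) = -1.
'child' requires j - i = -1. Actual distance is -1, so the relation HOLDS.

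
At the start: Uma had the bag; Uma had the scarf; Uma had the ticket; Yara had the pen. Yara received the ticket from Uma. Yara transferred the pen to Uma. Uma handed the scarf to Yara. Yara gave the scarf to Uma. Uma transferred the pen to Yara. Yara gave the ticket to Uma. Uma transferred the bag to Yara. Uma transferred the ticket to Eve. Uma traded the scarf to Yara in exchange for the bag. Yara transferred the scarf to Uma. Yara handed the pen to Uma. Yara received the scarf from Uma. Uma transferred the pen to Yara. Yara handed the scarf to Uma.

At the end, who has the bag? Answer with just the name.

Answer: Uma

Derivation:
Tracking all object holders:
Start: bag:Uma, scarf:Uma, ticket:Uma, pen:Yara
Event 1 (give ticket: Uma -> Yara). State: bag:Uma, scarf:Uma, ticket:Yara, pen:Yara
Event 2 (give pen: Yara -> Uma). State: bag:Uma, scarf:Uma, ticket:Yara, pen:Uma
Event 3 (give scarf: Uma -> Yara). State: bag:Uma, scarf:Yara, ticket:Yara, pen:Uma
Event 4 (give scarf: Yara -> Uma). State: bag:Uma, scarf:Uma, ticket:Yara, pen:Uma
Event 5 (give pen: Uma -> Yara). State: bag:Uma, scarf:Uma, ticket:Yara, pen:Yara
Event 6 (give ticket: Yara -> Uma). State: bag:Uma, scarf:Uma, ticket:Uma, pen:Yara
Event 7 (give bag: Uma -> Yara). State: bag:Yara, scarf:Uma, ticket:Uma, pen:Yara
Event 8 (give ticket: Uma -> Eve). State: bag:Yara, scarf:Uma, ticket:Eve, pen:Yara
Event 9 (swap scarf<->bag: now scarf:Yara, bag:Uma). State: bag:Uma, scarf:Yara, ticket:Eve, pen:Yara
Event 10 (give scarf: Yara -> Uma). State: bag:Uma, scarf:Uma, ticket:Eve, pen:Yara
Event 11 (give pen: Yara -> Uma). State: bag:Uma, scarf:Uma, ticket:Eve, pen:Uma
Event 12 (give scarf: Uma -> Yara). State: bag:Uma, scarf:Yara, ticket:Eve, pen:Uma
Event 13 (give pen: Uma -> Yara). State: bag:Uma, scarf:Yara, ticket:Eve, pen:Yara
Event 14 (give scarf: Yara -> Uma). State: bag:Uma, scarf:Uma, ticket:Eve, pen:Yara

Final state: bag:Uma, scarf:Uma, ticket:Eve, pen:Yara
The bag is held by Uma.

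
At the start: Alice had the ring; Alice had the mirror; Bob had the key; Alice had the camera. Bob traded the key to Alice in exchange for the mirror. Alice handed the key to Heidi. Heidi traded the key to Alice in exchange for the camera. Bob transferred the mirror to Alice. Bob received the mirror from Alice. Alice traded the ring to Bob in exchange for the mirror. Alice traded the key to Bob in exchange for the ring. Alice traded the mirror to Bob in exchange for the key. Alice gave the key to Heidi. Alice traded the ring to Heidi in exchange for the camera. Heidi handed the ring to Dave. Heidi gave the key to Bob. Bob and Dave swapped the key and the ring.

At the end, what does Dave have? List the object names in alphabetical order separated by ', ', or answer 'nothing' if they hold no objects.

Tracking all object holders:
Start: ring:Alice, mirror:Alice, key:Bob, camera:Alice
Event 1 (swap key<->mirror: now key:Alice, mirror:Bob). State: ring:Alice, mirror:Bob, key:Alice, camera:Alice
Event 2 (give key: Alice -> Heidi). State: ring:Alice, mirror:Bob, key:Heidi, camera:Alice
Event 3 (swap key<->camera: now key:Alice, camera:Heidi). State: ring:Alice, mirror:Bob, key:Alice, camera:Heidi
Event 4 (give mirror: Bob -> Alice). State: ring:Alice, mirror:Alice, key:Alice, camera:Heidi
Event 5 (give mirror: Alice -> Bob). State: ring:Alice, mirror:Bob, key:Alice, camera:Heidi
Event 6 (swap ring<->mirror: now ring:Bob, mirror:Alice). State: ring:Bob, mirror:Alice, key:Alice, camera:Heidi
Event 7 (swap key<->ring: now key:Bob, ring:Alice). State: ring:Alice, mirror:Alice, key:Bob, camera:Heidi
Event 8 (swap mirror<->key: now mirror:Bob, key:Alice). State: ring:Alice, mirror:Bob, key:Alice, camera:Heidi
Event 9 (give key: Alice -> Heidi). State: ring:Alice, mirror:Bob, key:Heidi, camera:Heidi
Event 10 (swap ring<->camera: now ring:Heidi, camera:Alice). State: ring:Heidi, mirror:Bob, key:Heidi, camera:Alice
Event 11 (give ring: Heidi -> Dave). State: ring:Dave, mirror:Bob, key:Heidi, camera:Alice
Event 12 (give key: Heidi -> Bob). State: ring:Dave, mirror:Bob, key:Bob, camera:Alice
Event 13 (swap key<->ring: now key:Dave, ring:Bob). State: ring:Bob, mirror:Bob, key:Dave, camera:Alice

Final state: ring:Bob, mirror:Bob, key:Dave, camera:Alice
Dave holds: key.

Answer: key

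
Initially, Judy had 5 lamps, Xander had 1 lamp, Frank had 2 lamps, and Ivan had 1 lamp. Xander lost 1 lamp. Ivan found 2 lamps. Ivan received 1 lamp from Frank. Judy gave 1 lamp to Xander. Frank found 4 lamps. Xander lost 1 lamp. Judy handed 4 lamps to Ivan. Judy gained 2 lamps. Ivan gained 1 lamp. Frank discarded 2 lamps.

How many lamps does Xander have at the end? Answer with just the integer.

Tracking counts step by step:
Start: Judy=5, Xander=1, Frank=2, Ivan=1
Event 1 (Xander -1): Xander: 1 -> 0. State: Judy=5, Xander=0, Frank=2, Ivan=1
Event 2 (Ivan +2): Ivan: 1 -> 3. State: Judy=5, Xander=0, Frank=2, Ivan=3
Event 3 (Frank -> Ivan, 1): Frank: 2 -> 1, Ivan: 3 -> 4. State: Judy=5, Xander=0, Frank=1, Ivan=4
Event 4 (Judy -> Xander, 1): Judy: 5 -> 4, Xander: 0 -> 1. State: Judy=4, Xander=1, Frank=1, Ivan=4
Event 5 (Frank +4): Frank: 1 -> 5. State: Judy=4, Xander=1, Frank=5, Ivan=4
Event 6 (Xander -1): Xander: 1 -> 0. State: Judy=4, Xander=0, Frank=5, Ivan=4
Event 7 (Judy -> Ivan, 4): Judy: 4 -> 0, Ivan: 4 -> 8. State: Judy=0, Xander=0, Frank=5, Ivan=8
Event 8 (Judy +2): Judy: 0 -> 2. State: Judy=2, Xander=0, Frank=5, Ivan=8
Event 9 (Ivan +1): Ivan: 8 -> 9. State: Judy=2, Xander=0, Frank=5, Ivan=9
Event 10 (Frank -2): Frank: 5 -> 3. State: Judy=2, Xander=0, Frank=3, Ivan=9

Xander's final count: 0

Answer: 0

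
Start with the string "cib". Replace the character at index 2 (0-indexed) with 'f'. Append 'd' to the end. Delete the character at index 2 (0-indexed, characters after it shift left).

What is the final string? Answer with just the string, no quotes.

Answer: cid

Derivation:
Applying each edit step by step:
Start: "cib"
Op 1 (replace idx 2: 'b' -> 'f'): "cib" -> "cif"
Op 2 (append 'd'): "cif" -> "cifd"
Op 3 (delete idx 2 = 'f'): "cifd" -> "cid"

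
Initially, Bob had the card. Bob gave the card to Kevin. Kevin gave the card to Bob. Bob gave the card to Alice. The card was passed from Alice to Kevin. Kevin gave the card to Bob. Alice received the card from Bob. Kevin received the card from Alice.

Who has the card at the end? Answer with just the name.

Tracking the card through each event:
Start: Bob has the card.
After event 1: Kevin has the card.
After event 2: Bob has the card.
After event 3: Alice has the card.
After event 4: Kevin has the card.
After event 5: Bob has the card.
After event 6: Alice has the card.
After event 7: Kevin has the card.

Answer: Kevin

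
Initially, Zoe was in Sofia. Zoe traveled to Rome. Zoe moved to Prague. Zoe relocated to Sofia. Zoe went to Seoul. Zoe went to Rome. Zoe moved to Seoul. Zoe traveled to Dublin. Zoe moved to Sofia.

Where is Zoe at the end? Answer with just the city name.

Tracking Zoe's location:
Start: Zoe is in Sofia.
After move 1: Sofia -> Rome. Zoe is in Rome.
After move 2: Rome -> Prague. Zoe is in Prague.
After move 3: Prague -> Sofia. Zoe is in Sofia.
After move 4: Sofia -> Seoul. Zoe is in Seoul.
After move 5: Seoul -> Rome. Zoe is in Rome.
After move 6: Rome -> Seoul. Zoe is in Seoul.
After move 7: Seoul -> Dublin. Zoe is in Dublin.
After move 8: Dublin -> Sofia. Zoe is in Sofia.

Answer: Sofia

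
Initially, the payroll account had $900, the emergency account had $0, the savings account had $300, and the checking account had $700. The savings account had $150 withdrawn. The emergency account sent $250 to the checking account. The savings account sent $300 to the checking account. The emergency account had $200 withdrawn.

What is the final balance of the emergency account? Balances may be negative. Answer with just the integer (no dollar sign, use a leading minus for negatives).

Answer: -450

Derivation:
Tracking account balances step by step:
Start: payroll=900, emergency=0, savings=300, checking=700
Event 1 (withdraw 150 from savings): savings: 300 - 150 = 150. Balances: payroll=900, emergency=0, savings=150, checking=700
Event 2 (transfer 250 emergency -> checking): emergency: 0 - 250 = -250, checking: 700 + 250 = 950. Balances: payroll=900, emergency=-250, savings=150, checking=950
Event 3 (transfer 300 savings -> checking): savings: 150 - 300 = -150, checking: 950 + 300 = 1250. Balances: payroll=900, emergency=-250, savings=-150, checking=1250
Event 4 (withdraw 200 from emergency): emergency: -250 - 200 = -450. Balances: payroll=900, emergency=-450, savings=-150, checking=1250

Final balance of emergency: -450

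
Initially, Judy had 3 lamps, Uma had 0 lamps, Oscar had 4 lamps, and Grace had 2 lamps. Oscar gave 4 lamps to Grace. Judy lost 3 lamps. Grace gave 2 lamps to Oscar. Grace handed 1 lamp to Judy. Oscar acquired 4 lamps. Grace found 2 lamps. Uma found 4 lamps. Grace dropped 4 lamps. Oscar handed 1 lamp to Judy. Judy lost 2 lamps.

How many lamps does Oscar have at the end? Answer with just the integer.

Tracking counts step by step:
Start: Judy=3, Uma=0, Oscar=4, Grace=2
Event 1 (Oscar -> Grace, 4): Oscar: 4 -> 0, Grace: 2 -> 6. State: Judy=3, Uma=0, Oscar=0, Grace=6
Event 2 (Judy -3): Judy: 3 -> 0. State: Judy=0, Uma=0, Oscar=0, Grace=6
Event 3 (Grace -> Oscar, 2): Grace: 6 -> 4, Oscar: 0 -> 2. State: Judy=0, Uma=0, Oscar=2, Grace=4
Event 4 (Grace -> Judy, 1): Grace: 4 -> 3, Judy: 0 -> 1. State: Judy=1, Uma=0, Oscar=2, Grace=3
Event 5 (Oscar +4): Oscar: 2 -> 6. State: Judy=1, Uma=0, Oscar=6, Grace=3
Event 6 (Grace +2): Grace: 3 -> 5. State: Judy=1, Uma=0, Oscar=6, Grace=5
Event 7 (Uma +4): Uma: 0 -> 4. State: Judy=1, Uma=4, Oscar=6, Grace=5
Event 8 (Grace -4): Grace: 5 -> 1. State: Judy=1, Uma=4, Oscar=6, Grace=1
Event 9 (Oscar -> Judy, 1): Oscar: 6 -> 5, Judy: 1 -> 2. State: Judy=2, Uma=4, Oscar=5, Grace=1
Event 10 (Judy -2): Judy: 2 -> 0. State: Judy=0, Uma=4, Oscar=5, Grace=1

Oscar's final count: 5

Answer: 5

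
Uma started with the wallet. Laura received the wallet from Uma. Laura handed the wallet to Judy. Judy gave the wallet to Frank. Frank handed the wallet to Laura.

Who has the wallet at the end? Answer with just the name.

Tracking the wallet through each event:
Start: Uma has the wallet.
After event 1: Laura has the wallet.
After event 2: Judy has the wallet.
After event 3: Frank has the wallet.
After event 4: Laura has the wallet.

Answer: Laura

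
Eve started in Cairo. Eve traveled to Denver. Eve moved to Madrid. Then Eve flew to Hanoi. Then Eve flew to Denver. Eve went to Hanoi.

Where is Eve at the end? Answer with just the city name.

Answer: Hanoi

Derivation:
Tracking Eve's location:
Start: Eve is in Cairo.
After move 1: Cairo -> Denver. Eve is in Denver.
After move 2: Denver -> Madrid. Eve is in Madrid.
After move 3: Madrid -> Hanoi. Eve is in Hanoi.
After move 4: Hanoi -> Denver. Eve is in Denver.
After move 5: Denver -> Hanoi. Eve is in Hanoi.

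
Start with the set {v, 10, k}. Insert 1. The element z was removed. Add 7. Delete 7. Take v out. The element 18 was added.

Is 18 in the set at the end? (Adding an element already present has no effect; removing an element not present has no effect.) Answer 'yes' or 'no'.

Answer: yes

Derivation:
Tracking the set through each operation:
Start: {10, k, v}
Event 1 (add 1): added. Set: {1, 10, k, v}
Event 2 (remove z): not present, no change. Set: {1, 10, k, v}
Event 3 (add 7): added. Set: {1, 10, 7, k, v}
Event 4 (remove 7): removed. Set: {1, 10, k, v}
Event 5 (remove v): removed. Set: {1, 10, k}
Event 6 (add 18): added. Set: {1, 10, 18, k}

Final set: {1, 10, 18, k} (size 4)
18 is in the final set.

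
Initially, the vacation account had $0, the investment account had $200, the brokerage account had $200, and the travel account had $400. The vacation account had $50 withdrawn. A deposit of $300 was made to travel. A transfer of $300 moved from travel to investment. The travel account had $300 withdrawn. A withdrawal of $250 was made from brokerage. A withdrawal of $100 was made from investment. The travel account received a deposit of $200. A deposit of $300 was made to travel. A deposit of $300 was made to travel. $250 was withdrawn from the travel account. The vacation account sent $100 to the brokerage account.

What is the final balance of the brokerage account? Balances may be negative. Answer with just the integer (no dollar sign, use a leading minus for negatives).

Answer: 50

Derivation:
Tracking account balances step by step:
Start: vacation=0, investment=200, brokerage=200, travel=400
Event 1 (withdraw 50 from vacation): vacation: 0 - 50 = -50. Balances: vacation=-50, investment=200, brokerage=200, travel=400
Event 2 (deposit 300 to travel): travel: 400 + 300 = 700. Balances: vacation=-50, investment=200, brokerage=200, travel=700
Event 3 (transfer 300 travel -> investment): travel: 700 - 300 = 400, investment: 200 + 300 = 500. Balances: vacation=-50, investment=500, brokerage=200, travel=400
Event 4 (withdraw 300 from travel): travel: 400 - 300 = 100. Balances: vacation=-50, investment=500, brokerage=200, travel=100
Event 5 (withdraw 250 from brokerage): brokerage: 200 - 250 = -50. Balances: vacation=-50, investment=500, brokerage=-50, travel=100
Event 6 (withdraw 100 from investment): investment: 500 - 100 = 400. Balances: vacation=-50, investment=400, brokerage=-50, travel=100
Event 7 (deposit 200 to travel): travel: 100 + 200 = 300. Balances: vacation=-50, investment=400, brokerage=-50, travel=300
Event 8 (deposit 300 to travel): travel: 300 + 300 = 600. Balances: vacation=-50, investment=400, brokerage=-50, travel=600
Event 9 (deposit 300 to travel): travel: 600 + 300 = 900. Balances: vacation=-50, investment=400, brokerage=-50, travel=900
Event 10 (withdraw 250 from travel): travel: 900 - 250 = 650. Balances: vacation=-50, investment=400, brokerage=-50, travel=650
Event 11 (transfer 100 vacation -> brokerage): vacation: -50 - 100 = -150, brokerage: -50 + 100 = 50. Balances: vacation=-150, investment=400, brokerage=50, travel=650

Final balance of brokerage: 50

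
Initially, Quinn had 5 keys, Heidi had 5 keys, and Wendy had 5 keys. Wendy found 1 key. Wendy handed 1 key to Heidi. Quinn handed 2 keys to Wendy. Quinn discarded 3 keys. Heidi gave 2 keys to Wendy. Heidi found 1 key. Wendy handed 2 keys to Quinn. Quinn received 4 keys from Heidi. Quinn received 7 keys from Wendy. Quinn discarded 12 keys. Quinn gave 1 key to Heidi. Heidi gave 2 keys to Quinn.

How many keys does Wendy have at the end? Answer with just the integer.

Answer: 0

Derivation:
Tracking counts step by step:
Start: Quinn=5, Heidi=5, Wendy=5
Event 1 (Wendy +1): Wendy: 5 -> 6. State: Quinn=5, Heidi=5, Wendy=6
Event 2 (Wendy -> Heidi, 1): Wendy: 6 -> 5, Heidi: 5 -> 6. State: Quinn=5, Heidi=6, Wendy=5
Event 3 (Quinn -> Wendy, 2): Quinn: 5 -> 3, Wendy: 5 -> 7. State: Quinn=3, Heidi=6, Wendy=7
Event 4 (Quinn -3): Quinn: 3 -> 0. State: Quinn=0, Heidi=6, Wendy=7
Event 5 (Heidi -> Wendy, 2): Heidi: 6 -> 4, Wendy: 7 -> 9. State: Quinn=0, Heidi=4, Wendy=9
Event 6 (Heidi +1): Heidi: 4 -> 5. State: Quinn=0, Heidi=5, Wendy=9
Event 7 (Wendy -> Quinn, 2): Wendy: 9 -> 7, Quinn: 0 -> 2. State: Quinn=2, Heidi=5, Wendy=7
Event 8 (Heidi -> Quinn, 4): Heidi: 5 -> 1, Quinn: 2 -> 6. State: Quinn=6, Heidi=1, Wendy=7
Event 9 (Wendy -> Quinn, 7): Wendy: 7 -> 0, Quinn: 6 -> 13. State: Quinn=13, Heidi=1, Wendy=0
Event 10 (Quinn -12): Quinn: 13 -> 1. State: Quinn=1, Heidi=1, Wendy=0
Event 11 (Quinn -> Heidi, 1): Quinn: 1 -> 0, Heidi: 1 -> 2. State: Quinn=0, Heidi=2, Wendy=0
Event 12 (Heidi -> Quinn, 2): Heidi: 2 -> 0, Quinn: 0 -> 2. State: Quinn=2, Heidi=0, Wendy=0

Wendy's final count: 0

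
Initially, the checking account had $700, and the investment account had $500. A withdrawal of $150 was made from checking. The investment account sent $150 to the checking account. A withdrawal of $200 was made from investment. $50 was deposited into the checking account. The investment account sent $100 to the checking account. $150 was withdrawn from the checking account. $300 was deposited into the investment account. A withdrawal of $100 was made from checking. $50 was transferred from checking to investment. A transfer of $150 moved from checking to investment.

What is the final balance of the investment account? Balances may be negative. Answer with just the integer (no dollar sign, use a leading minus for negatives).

Tracking account balances step by step:
Start: checking=700, investment=500
Event 1 (withdraw 150 from checking): checking: 700 - 150 = 550. Balances: checking=550, investment=500
Event 2 (transfer 150 investment -> checking): investment: 500 - 150 = 350, checking: 550 + 150 = 700. Balances: checking=700, investment=350
Event 3 (withdraw 200 from investment): investment: 350 - 200 = 150. Balances: checking=700, investment=150
Event 4 (deposit 50 to checking): checking: 700 + 50 = 750. Balances: checking=750, investment=150
Event 5 (transfer 100 investment -> checking): investment: 150 - 100 = 50, checking: 750 + 100 = 850. Balances: checking=850, investment=50
Event 6 (withdraw 150 from checking): checking: 850 - 150 = 700. Balances: checking=700, investment=50
Event 7 (deposit 300 to investment): investment: 50 + 300 = 350. Balances: checking=700, investment=350
Event 8 (withdraw 100 from checking): checking: 700 - 100 = 600. Balances: checking=600, investment=350
Event 9 (transfer 50 checking -> investment): checking: 600 - 50 = 550, investment: 350 + 50 = 400. Balances: checking=550, investment=400
Event 10 (transfer 150 checking -> investment): checking: 550 - 150 = 400, investment: 400 + 150 = 550. Balances: checking=400, investment=550

Final balance of investment: 550

Answer: 550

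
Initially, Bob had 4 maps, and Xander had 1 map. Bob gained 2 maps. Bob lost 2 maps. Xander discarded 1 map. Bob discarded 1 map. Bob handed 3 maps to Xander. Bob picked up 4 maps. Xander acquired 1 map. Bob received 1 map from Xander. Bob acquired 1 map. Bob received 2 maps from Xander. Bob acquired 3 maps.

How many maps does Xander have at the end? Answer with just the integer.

Answer: 1

Derivation:
Tracking counts step by step:
Start: Bob=4, Xander=1
Event 1 (Bob +2): Bob: 4 -> 6. State: Bob=6, Xander=1
Event 2 (Bob -2): Bob: 6 -> 4. State: Bob=4, Xander=1
Event 3 (Xander -1): Xander: 1 -> 0. State: Bob=4, Xander=0
Event 4 (Bob -1): Bob: 4 -> 3. State: Bob=3, Xander=0
Event 5 (Bob -> Xander, 3): Bob: 3 -> 0, Xander: 0 -> 3. State: Bob=0, Xander=3
Event 6 (Bob +4): Bob: 0 -> 4. State: Bob=4, Xander=3
Event 7 (Xander +1): Xander: 3 -> 4. State: Bob=4, Xander=4
Event 8 (Xander -> Bob, 1): Xander: 4 -> 3, Bob: 4 -> 5. State: Bob=5, Xander=3
Event 9 (Bob +1): Bob: 5 -> 6. State: Bob=6, Xander=3
Event 10 (Xander -> Bob, 2): Xander: 3 -> 1, Bob: 6 -> 8. State: Bob=8, Xander=1
Event 11 (Bob +3): Bob: 8 -> 11. State: Bob=11, Xander=1

Xander's final count: 1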